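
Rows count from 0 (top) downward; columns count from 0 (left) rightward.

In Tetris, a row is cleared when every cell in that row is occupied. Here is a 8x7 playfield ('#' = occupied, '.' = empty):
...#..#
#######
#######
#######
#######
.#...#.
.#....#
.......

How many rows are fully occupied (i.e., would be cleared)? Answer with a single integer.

Check each row:
  row 0: 5 empty cells -> not full
  row 1: 0 empty cells -> FULL (clear)
  row 2: 0 empty cells -> FULL (clear)
  row 3: 0 empty cells -> FULL (clear)
  row 4: 0 empty cells -> FULL (clear)
  row 5: 5 empty cells -> not full
  row 6: 5 empty cells -> not full
  row 7: 7 empty cells -> not full
Total rows cleared: 4

Answer: 4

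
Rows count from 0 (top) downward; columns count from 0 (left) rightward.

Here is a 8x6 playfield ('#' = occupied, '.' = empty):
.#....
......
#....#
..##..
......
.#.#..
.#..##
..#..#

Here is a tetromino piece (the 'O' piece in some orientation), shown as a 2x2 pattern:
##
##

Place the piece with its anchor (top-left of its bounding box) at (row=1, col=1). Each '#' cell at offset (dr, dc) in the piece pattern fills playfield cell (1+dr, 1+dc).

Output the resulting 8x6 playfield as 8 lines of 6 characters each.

Answer: .#....
.##...
###..#
..##..
......
.#.#..
.#..##
..#..#

Derivation:
Fill (1+0,1+0) = (1,1)
Fill (1+0,1+1) = (1,2)
Fill (1+1,1+0) = (2,1)
Fill (1+1,1+1) = (2,2)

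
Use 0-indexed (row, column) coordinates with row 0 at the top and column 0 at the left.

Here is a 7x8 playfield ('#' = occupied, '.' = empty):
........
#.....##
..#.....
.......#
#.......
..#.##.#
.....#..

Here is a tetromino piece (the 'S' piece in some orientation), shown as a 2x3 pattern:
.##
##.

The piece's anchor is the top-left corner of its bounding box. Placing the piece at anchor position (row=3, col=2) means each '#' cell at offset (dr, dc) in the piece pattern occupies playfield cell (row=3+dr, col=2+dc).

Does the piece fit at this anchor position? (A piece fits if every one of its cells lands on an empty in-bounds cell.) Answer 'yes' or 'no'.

Answer: yes

Derivation:
Check each piece cell at anchor (3, 2):
  offset (0,1) -> (3,3): empty -> OK
  offset (0,2) -> (3,4): empty -> OK
  offset (1,0) -> (4,2): empty -> OK
  offset (1,1) -> (4,3): empty -> OK
All cells valid: yes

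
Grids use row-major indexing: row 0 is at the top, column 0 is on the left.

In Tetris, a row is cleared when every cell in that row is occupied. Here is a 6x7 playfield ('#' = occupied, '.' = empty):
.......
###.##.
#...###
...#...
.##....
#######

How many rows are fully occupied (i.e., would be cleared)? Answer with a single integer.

Answer: 1

Derivation:
Check each row:
  row 0: 7 empty cells -> not full
  row 1: 2 empty cells -> not full
  row 2: 3 empty cells -> not full
  row 3: 6 empty cells -> not full
  row 4: 5 empty cells -> not full
  row 5: 0 empty cells -> FULL (clear)
Total rows cleared: 1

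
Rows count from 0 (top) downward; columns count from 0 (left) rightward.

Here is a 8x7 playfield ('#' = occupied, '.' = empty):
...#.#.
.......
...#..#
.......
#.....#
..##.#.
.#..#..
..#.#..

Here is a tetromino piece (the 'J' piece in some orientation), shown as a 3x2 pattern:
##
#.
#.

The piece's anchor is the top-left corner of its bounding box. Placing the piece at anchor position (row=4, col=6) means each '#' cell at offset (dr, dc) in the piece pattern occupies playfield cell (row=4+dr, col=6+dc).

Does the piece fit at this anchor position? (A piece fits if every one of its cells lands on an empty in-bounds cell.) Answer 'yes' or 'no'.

Answer: no

Derivation:
Check each piece cell at anchor (4, 6):
  offset (0,0) -> (4,6): occupied ('#') -> FAIL
  offset (0,1) -> (4,7): out of bounds -> FAIL
  offset (1,0) -> (5,6): empty -> OK
  offset (2,0) -> (6,6): empty -> OK
All cells valid: no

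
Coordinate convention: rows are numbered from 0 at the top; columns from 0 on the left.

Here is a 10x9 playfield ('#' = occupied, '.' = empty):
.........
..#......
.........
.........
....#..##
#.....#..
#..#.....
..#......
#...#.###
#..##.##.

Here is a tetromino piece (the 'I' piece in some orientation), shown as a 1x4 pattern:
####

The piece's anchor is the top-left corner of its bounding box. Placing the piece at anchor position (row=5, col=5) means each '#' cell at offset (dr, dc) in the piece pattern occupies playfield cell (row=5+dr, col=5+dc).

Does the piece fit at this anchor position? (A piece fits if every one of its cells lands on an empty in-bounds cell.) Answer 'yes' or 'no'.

Answer: no

Derivation:
Check each piece cell at anchor (5, 5):
  offset (0,0) -> (5,5): empty -> OK
  offset (0,1) -> (5,6): occupied ('#') -> FAIL
  offset (0,2) -> (5,7): empty -> OK
  offset (0,3) -> (5,8): empty -> OK
All cells valid: no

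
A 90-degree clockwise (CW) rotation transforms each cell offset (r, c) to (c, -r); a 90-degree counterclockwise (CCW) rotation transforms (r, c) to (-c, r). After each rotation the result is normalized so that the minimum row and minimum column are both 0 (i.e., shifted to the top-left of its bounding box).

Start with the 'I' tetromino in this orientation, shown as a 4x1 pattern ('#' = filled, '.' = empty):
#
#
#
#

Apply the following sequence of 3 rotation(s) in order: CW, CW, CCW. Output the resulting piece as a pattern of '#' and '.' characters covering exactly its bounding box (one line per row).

Answer: ####

Derivation:
Start:
#
#
#
#
After rotation 1 (CW):
####
After rotation 2 (CW):
#
#
#
#
After rotation 3 (CCW):
####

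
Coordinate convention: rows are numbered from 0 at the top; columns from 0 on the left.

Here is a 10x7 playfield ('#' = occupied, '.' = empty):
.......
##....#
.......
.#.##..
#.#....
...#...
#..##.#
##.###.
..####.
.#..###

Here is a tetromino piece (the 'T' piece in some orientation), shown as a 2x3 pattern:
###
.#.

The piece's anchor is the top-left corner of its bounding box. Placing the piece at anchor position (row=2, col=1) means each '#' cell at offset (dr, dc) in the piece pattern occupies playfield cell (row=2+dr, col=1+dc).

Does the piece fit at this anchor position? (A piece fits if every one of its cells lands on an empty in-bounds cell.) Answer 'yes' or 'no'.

Check each piece cell at anchor (2, 1):
  offset (0,0) -> (2,1): empty -> OK
  offset (0,1) -> (2,2): empty -> OK
  offset (0,2) -> (2,3): empty -> OK
  offset (1,1) -> (3,2): empty -> OK
All cells valid: yes

Answer: yes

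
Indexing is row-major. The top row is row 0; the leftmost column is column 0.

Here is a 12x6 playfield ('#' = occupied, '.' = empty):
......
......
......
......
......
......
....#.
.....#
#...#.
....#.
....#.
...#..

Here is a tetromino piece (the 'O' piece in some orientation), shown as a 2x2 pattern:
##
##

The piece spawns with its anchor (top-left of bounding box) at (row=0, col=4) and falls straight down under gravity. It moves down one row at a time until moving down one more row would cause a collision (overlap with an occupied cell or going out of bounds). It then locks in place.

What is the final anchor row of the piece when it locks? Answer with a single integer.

Answer: 4

Derivation:
Spawn at (row=0, col=4). Try each row:
  row 0: fits
  row 1: fits
  row 2: fits
  row 3: fits
  row 4: fits
  row 5: blocked -> lock at row 4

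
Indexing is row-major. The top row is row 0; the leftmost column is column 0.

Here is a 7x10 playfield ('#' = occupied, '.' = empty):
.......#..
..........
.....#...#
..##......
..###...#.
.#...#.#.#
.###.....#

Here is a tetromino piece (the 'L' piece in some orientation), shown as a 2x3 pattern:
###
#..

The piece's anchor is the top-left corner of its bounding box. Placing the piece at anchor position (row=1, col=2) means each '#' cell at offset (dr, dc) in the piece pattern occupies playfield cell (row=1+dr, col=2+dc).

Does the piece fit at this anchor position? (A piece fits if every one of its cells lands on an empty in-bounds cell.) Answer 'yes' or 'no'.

Check each piece cell at anchor (1, 2):
  offset (0,0) -> (1,2): empty -> OK
  offset (0,1) -> (1,3): empty -> OK
  offset (0,2) -> (1,4): empty -> OK
  offset (1,0) -> (2,2): empty -> OK
All cells valid: yes

Answer: yes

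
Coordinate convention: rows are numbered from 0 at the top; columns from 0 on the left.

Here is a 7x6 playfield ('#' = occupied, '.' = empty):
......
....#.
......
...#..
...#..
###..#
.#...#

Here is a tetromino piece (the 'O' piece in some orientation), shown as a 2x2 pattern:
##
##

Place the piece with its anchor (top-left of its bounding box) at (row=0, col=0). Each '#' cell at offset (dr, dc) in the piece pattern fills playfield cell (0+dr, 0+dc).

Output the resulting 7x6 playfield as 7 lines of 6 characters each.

Fill (0+0,0+0) = (0,0)
Fill (0+0,0+1) = (0,1)
Fill (0+1,0+0) = (1,0)
Fill (0+1,0+1) = (1,1)

Answer: ##....
##..#.
......
...#..
...#..
###..#
.#...#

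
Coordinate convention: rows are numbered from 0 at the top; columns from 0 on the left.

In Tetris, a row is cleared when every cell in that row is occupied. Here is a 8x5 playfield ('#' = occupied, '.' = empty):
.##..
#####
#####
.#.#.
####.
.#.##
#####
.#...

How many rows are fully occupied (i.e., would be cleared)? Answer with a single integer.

Check each row:
  row 0: 3 empty cells -> not full
  row 1: 0 empty cells -> FULL (clear)
  row 2: 0 empty cells -> FULL (clear)
  row 3: 3 empty cells -> not full
  row 4: 1 empty cell -> not full
  row 5: 2 empty cells -> not full
  row 6: 0 empty cells -> FULL (clear)
  row 7: 4 empty cells -> not full
Total rows cleared: 3

Answer: 3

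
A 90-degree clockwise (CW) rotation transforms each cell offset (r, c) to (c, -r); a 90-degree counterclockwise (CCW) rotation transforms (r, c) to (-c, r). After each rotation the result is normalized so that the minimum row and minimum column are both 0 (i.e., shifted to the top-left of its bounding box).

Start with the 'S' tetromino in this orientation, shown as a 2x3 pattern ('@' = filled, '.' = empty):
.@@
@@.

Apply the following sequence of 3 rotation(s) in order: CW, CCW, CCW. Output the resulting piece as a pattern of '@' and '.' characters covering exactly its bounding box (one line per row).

Answer: @.
@@
.@

Derivation:
Start:
.@@
@@.
After rotation 1 (CW):
@.
@@
.@
After rotation 2 (CCW):
.@@
@@.
After rotation 3 (CCW):
@.
@@
.@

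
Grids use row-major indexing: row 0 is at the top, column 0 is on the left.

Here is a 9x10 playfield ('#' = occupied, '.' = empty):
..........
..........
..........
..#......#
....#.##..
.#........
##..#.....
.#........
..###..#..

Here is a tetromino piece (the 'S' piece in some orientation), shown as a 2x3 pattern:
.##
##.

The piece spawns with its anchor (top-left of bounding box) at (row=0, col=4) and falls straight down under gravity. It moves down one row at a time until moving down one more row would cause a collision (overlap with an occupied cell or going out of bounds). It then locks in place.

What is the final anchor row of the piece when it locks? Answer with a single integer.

Answer: 2

Derivation:
Spawn at (row=0, col=4). Try each row:
  row 0: fits
  row 1: fits
  row 2: fits
  row 3: blocked -> lock at row 2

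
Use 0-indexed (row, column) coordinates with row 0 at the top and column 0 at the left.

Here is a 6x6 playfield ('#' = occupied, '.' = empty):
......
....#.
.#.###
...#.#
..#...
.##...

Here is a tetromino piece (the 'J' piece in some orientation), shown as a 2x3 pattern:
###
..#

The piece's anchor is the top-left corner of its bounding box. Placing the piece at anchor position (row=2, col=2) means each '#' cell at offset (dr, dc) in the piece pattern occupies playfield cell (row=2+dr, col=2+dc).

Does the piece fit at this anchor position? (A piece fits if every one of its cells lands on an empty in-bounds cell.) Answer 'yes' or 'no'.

Answer: no

Derivation:
Check each piece cell at anchor (2, 2):
  offset (0,0) -> (2,2): empty -> OK
  offset (0,1) -> (2,3): occupied ('#') -> FAIL
  offset (0,2) -> (2,4): occupied ('#') -> FAIL
  offset (1,2) -> (3,4): empty -> OK
All cells valid: no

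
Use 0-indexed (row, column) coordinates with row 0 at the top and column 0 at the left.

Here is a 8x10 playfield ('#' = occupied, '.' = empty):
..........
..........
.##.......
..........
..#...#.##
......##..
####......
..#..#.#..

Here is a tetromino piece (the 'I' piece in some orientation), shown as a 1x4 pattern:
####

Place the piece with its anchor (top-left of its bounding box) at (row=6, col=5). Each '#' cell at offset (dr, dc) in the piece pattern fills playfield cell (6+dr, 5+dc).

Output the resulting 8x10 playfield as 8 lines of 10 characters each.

Fill (6+0,5+0) = (6,5)
Fill (6+0,5+1) = (6,6)
Fill (6+0,5+2) = (6,7)
Fill (6+0,5+3) = (6,8)

Answer: ..........
..........
.##.......
..........
..#...#.##
......##..
####.####.
..#..#.#..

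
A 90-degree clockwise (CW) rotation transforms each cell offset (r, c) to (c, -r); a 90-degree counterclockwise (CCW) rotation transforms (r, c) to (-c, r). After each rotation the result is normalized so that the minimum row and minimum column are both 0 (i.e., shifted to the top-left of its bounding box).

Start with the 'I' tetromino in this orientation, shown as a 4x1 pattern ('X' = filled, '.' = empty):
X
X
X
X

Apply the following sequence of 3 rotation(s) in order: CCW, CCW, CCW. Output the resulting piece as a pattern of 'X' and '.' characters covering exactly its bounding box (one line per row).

Start:
X
X
X
X
After rotation 1 (CCW):
XXXX
After rotation 2 (CCW):
X
X
X
X
After rotation 3 (CCW):
XXXX

Answer: XXXX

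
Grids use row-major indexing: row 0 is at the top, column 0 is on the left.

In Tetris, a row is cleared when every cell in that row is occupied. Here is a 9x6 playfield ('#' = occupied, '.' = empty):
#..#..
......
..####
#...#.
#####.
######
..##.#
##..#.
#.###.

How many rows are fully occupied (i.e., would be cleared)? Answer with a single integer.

Check each row:
  row 0: 4 empty cells -> not full
  row 1: 6 empty cells -> not full
  row 2: 2 empty cells -> not full
  row 3: 4 empty cells -> not full
  row 4: 1 empty cell -> not full
  row 5: 0 empty cells -> FULL (clear)
  row 6: 3 empty cells -> not full
  row 7: 3 empty cells -> not full
  row 8: 2 empty cells -> not full
Total rows cleared: 1

Answer: 1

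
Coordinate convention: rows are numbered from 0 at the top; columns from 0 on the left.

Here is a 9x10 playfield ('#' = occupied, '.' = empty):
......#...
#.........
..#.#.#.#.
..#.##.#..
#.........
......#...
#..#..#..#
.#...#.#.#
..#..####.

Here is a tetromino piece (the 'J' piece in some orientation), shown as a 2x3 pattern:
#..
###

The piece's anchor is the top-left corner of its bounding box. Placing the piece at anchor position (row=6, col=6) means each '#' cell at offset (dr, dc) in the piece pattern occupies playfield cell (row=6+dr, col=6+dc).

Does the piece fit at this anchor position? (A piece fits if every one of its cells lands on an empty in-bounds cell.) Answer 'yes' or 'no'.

Check each piece cell at anchor (6, 6):
  offset (0,0) -> (6,6): occupied ('#') -> FAIL
  offset (1,0) -> (7,6): empty -> OK
  offset (1,1) -> (7,7): occupied ('#') -> FAIL
  offset (1,2) -> (7,8): empty -> OK
All cells valid: no

Answer: no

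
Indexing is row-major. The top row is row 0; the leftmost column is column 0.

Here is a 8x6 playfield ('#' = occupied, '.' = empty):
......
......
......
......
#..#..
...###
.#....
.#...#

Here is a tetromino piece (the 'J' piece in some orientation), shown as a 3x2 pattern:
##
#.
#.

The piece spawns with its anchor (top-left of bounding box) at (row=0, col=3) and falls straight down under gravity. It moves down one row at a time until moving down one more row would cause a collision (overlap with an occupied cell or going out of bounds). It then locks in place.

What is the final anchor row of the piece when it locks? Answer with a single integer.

Answer: 1

Derivation:
Spawn at (row=0, col=3). Try each row:
  row 0: fits
  row 1: fits
  row 2: blocked -> lock at row 1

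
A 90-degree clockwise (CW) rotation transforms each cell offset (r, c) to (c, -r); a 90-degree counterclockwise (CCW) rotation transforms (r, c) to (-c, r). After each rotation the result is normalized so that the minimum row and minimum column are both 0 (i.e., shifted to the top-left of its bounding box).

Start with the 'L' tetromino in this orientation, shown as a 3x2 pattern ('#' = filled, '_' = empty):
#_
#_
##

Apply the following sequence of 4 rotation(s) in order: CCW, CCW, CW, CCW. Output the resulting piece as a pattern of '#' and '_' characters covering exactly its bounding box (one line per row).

Start:
#_
#_
##
After rotation 1 (CCW):
__#
###
After rotation 2 (CCW):
##
_#
_#
After rotation 3 (CW):
__#
###
After rotation 4 (CCW):
##
_#
_#

Answer: ##
_#
_#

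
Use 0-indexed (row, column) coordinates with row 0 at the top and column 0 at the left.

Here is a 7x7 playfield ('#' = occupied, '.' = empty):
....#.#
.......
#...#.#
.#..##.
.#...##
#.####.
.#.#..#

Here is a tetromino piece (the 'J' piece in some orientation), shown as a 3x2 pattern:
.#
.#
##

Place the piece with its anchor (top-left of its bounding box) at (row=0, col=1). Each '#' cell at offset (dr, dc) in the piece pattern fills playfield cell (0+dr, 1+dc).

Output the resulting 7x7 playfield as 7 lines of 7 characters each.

Fill (0+0,1+1) = (0,2)
Fill (0+1,1+1) = (1,2)
Fill (0+2,1+0) = (2,1)
Fill (0+2,1+1) = (2,2)

Answer: ..#.#.#
..#....
###.#.#
.#..##.
.#...##
#.####.
.#.#..#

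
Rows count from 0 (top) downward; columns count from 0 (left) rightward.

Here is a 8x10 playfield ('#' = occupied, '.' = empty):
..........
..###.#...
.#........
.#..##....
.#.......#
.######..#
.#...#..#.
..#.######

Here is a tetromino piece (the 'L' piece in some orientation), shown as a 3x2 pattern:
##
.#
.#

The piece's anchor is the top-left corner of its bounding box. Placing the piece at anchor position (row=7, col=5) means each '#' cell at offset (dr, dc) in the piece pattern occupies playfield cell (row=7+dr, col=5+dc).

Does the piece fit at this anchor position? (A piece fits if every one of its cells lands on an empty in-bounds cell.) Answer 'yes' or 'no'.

Answer: no

Derivation:
Check each piece cell at anchor (7, 5):
  offset (0,0) -> (7,5): occupied ('#') -> FAIL
  offset (0,1) -> (7,6): occupied ('#') -> FAIL
  offset (1,1) -> (8,6): out of bounds -> FAIL
  offset (2,1) -> (9,6): out of bounds -> FAIL
All cells valid: no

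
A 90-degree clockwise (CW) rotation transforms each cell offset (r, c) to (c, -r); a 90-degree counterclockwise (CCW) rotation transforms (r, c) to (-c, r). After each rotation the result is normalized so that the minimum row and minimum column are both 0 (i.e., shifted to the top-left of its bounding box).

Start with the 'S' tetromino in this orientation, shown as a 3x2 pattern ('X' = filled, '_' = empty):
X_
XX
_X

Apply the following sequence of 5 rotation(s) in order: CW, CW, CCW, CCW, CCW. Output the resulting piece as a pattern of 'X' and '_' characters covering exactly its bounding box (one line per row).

Answer: _XX
XX_

Derivation:
Start:
X_
XX
_X
After rotation 1 (CW):
_XX
XX_
After rotation 2 (CW):
X_
XX
_X
After rotation 3 (CCW):
_XX
XX_
After rotation 4 (CCW):
X_
XX
_X
After rotation 5 (CCW):
_XX
XX_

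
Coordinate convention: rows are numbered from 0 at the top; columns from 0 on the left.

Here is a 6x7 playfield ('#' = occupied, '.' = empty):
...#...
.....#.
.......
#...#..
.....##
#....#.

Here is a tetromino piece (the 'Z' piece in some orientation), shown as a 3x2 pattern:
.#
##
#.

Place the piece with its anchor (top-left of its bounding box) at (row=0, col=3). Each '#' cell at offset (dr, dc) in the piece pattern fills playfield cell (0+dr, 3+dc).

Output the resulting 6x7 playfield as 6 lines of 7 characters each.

Answer: ...##..
...###.
...#...
#...#..
.....##
#....#.

Derivation:
Fill (0+0,3+1) = (0,4)
Fill (0+1,3+0) = (1,3)
Fill (0+1,3+1) = (1,4)
Fill (0+2,3+0) = (2,3)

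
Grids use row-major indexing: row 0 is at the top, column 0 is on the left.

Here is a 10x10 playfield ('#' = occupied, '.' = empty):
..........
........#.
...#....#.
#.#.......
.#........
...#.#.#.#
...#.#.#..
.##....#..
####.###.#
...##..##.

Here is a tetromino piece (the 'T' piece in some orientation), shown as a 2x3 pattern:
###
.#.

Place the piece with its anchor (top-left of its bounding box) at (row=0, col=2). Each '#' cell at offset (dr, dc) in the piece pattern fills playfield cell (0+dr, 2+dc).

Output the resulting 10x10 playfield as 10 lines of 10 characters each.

Fill (0+0,2+0) = (0,2)
Fill (0+0,2+1) = (0,3)
Fill (0+0,2+2) = (0,4)
Fill (0+1,2+1) = (1,3)

Answer: ..###.....
...#....#.
...#....#.
#.#.......
.#........
...#.#.#.#
...#.#.#..
.##....#..
####.###.#
...##..##.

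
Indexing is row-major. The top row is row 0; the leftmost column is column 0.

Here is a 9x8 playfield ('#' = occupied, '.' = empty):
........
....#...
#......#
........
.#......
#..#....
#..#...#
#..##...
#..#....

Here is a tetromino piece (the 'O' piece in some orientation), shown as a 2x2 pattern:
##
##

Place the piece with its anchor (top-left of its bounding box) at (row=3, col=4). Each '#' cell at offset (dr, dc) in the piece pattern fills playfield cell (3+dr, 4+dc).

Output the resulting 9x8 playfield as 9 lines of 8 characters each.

Answer: ........
....#...
#......#
....##..
.#..##..
#..#....
#..#...#
#..##...
#..#....

Derivation:
Fill (3+0,4+0) = (3,4)
Fill (3+0,4+1) = (3,5)
Fill (3+1,4+0) = (4,4)
Fill (3+1,4+1) = (4,5)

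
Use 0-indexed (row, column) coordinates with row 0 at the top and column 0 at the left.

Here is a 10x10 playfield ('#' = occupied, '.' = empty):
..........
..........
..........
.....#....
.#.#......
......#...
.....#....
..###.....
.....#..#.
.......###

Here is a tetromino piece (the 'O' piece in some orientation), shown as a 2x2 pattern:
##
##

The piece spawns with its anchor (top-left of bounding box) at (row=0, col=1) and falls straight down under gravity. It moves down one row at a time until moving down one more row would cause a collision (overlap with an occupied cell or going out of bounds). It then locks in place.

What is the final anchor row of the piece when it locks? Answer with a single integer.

Answer: 2

Derivation:
Spawn at (row=0, col=1). Try each row:
  row 0: fits
  row 1: fits
  row 2: fits
  row 3: blocked -> lock at row 2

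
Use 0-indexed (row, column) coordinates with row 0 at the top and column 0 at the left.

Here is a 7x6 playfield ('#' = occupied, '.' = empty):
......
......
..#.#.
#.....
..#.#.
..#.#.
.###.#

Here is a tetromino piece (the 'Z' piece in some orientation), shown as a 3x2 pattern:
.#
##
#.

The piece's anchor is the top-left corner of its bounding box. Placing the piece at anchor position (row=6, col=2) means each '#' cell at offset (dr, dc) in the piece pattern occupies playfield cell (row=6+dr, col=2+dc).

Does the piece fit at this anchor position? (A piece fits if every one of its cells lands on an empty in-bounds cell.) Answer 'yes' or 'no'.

Answer: no

Derivation:
Check each piece cell at anchor (6, 2):
  offset (0,1) -> (6,3): occupied ('#') -> FAIL
  offset (1,0) -> (7,2): out of bounds -> FAIL
  offset (1,1) -> (7,3): out of bounds -> FAIL
  offset (2,0) -> (8,2): out of bounds -> FAIL
All cells valid: no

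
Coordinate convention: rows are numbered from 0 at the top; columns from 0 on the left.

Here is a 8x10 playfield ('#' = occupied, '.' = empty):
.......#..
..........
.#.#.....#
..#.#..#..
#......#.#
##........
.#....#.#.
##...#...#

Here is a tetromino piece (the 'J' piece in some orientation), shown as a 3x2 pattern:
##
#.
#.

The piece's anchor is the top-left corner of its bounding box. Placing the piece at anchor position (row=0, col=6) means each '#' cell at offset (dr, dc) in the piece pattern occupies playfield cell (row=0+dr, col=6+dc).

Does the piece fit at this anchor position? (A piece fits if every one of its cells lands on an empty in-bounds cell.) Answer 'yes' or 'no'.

Answer: no

Derivation:
Check each piece cell at anchor (0, 6):
  offset (0,0) -> (0,6): empty -> OK
  offset (0,1) -> (0,7): occupied ('#') -> FAIL
  offset (1,0) -> (1,6): empty -> OK
  offset (2,0) -> (2,6): empty -> OK
All cells valid: no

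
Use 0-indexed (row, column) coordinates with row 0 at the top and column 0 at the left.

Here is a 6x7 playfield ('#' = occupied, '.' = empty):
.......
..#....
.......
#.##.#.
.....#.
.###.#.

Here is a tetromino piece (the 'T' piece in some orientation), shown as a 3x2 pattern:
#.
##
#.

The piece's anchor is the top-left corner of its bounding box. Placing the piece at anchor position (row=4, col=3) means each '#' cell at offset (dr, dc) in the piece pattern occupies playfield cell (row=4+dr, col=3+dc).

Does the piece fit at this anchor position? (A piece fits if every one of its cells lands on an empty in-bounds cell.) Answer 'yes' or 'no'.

Answer: no

Derivation:
Check each piece cell at anchor (4, 3):
  offset (0,0) -> (4,3): empty -> OK
  offset (1,0) -> (5,3): occupied ('#') -> FAIL
  offset (1,1) -> (5,4): empty -> OK
  offset (2,0) -> (6,3): out of bounds -> FAIL
All cells valid: no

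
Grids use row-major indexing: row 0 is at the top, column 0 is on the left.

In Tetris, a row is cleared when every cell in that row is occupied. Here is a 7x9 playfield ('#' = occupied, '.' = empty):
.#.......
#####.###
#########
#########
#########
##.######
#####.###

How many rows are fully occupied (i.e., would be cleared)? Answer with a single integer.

Answer: 3

Derivation:
Check each row:
  row 0: 8 empty cells -> not full
  row 1: 1 empty cell -> not full
  row 2: 0 empty cells -> FULL (clear)
  row 3: 0 empty cells -> FULL (clear)
  row 4: 0 empty cells -> FULL (clear)
  row 5: 1 empty cell -> not full
  row 6: 1 empty cell -> not full
Total rows cleared: 3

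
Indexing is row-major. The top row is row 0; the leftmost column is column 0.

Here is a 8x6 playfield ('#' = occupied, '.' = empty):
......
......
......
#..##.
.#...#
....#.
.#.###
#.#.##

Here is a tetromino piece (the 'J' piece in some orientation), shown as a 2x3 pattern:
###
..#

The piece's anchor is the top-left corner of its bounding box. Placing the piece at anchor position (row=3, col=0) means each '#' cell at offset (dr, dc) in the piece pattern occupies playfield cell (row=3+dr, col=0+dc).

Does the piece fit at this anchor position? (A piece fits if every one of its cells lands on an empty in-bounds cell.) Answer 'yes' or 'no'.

Answer: no

Derivation:
Check each piece cell at anchor (3, 0):
  offset (0,0) -> (3,0): occupied ('#') -> FAIL
  offset (0,1) -> (3,1): empty -> OK
  offset (0,2) -> (3,2): empty -> OK
  offset (1,2) -> (4,2): empty -> OK
All cells valid: no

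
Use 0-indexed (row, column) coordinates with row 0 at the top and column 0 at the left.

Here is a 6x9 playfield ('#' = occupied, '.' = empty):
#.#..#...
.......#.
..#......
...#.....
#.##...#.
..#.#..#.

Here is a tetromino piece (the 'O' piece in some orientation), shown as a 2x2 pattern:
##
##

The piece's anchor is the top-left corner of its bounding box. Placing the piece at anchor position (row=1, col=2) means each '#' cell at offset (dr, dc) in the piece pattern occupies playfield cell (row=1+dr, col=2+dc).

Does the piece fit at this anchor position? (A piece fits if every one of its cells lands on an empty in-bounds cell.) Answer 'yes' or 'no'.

Answer: no

Derivation:
Check each piece cell at anchor (1, 2):
  offset (0,0) -> (1,2): empty -> OK
  offset (0,1) -> (1,3): empty -> OK
  offset (1,0) -> (2,2): occupied ('#') -> FAIL
  offset (1,1) -> (2,3): empty -> OK
All cells valid: no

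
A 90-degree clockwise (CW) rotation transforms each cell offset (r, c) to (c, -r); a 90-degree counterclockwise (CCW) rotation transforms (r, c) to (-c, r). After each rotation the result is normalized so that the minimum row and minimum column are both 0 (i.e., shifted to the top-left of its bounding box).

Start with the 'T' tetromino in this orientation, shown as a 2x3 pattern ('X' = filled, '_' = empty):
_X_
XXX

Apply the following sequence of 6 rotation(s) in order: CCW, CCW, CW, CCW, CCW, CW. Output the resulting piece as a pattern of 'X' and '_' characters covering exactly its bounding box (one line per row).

Start:
_X_
XXX
After rotation 1 (CCW):
_X
XX
_X
After rotation 2 (CCW):
XXX
_X_
After rotation 3 (CW):
_X
XX
_X
After rotation 4 (CCW):
XXX
_X_
After rotation 5 (CCW):
X_
XX
X_
After rotation 6 (CW):
XXX
_X_

Answer: XXX
_X_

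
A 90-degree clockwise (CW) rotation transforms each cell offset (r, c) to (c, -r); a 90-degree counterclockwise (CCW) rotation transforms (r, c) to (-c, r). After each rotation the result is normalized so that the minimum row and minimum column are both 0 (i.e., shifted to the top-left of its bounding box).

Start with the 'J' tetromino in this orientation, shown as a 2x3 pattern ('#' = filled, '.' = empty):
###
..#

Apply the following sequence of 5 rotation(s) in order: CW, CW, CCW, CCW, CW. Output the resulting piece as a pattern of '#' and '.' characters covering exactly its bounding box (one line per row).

Start:
###
..#
After rotation 1 (CW):
.#
.#
##
After rotation 2 (CW):
#..
###
After rotation 3 (CCW):
.#
.#
##
After rotation 4 (CCW):
###
..#
After rotation 5 (CW):
.#
.#
##

Answer: .#
.#
##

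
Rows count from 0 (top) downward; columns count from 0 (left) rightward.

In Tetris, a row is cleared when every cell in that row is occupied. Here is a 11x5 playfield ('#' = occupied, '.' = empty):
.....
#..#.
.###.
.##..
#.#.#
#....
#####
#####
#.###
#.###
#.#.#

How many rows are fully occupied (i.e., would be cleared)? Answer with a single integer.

Check each row:
  row 0: 5 empty cells -> not full
  row 1: 3 empty cells -> not full
  row 2: 2 empty cells -> not full
  row 3: 3 empty cells -> not full
  row 4: 2 empty cells -> not full
  row 5: 4 empty cells -> not full
  row 6: 0 empty cells -> FULL (clear)
  row 7: 0 empty cells -> FULL (clear)
  row 8: 1 empty cell -> not full
  row 9: 1 empty cell -> not full
  row 10: 2 empty cells -> not full
Total rows cleared: 2

Answer: 2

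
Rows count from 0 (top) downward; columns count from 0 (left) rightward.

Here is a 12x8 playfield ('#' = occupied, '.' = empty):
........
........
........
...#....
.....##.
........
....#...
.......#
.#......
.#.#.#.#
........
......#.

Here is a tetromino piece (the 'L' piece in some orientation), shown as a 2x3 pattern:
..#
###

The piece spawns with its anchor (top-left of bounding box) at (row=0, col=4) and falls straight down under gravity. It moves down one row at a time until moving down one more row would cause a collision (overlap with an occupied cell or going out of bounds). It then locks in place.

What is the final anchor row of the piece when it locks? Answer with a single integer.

Spawn at (row=0, col=4). Try each row:
  row 0: fits
  row 1: fits
  row 2: fits
  row 3: blocked -> lock at row 2

Answer: 2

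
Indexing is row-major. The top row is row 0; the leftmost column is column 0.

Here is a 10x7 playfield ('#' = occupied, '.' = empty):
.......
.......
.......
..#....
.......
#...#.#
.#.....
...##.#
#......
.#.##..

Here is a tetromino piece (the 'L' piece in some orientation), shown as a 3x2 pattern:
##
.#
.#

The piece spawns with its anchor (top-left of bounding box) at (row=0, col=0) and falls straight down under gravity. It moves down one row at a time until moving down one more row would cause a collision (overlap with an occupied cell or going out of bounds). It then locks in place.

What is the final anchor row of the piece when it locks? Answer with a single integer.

Answer: 3

Derivation:
Spawn at (row=0, col=0). Try each row:
  row 0: fits
  row 1: fits
  row 2: fits
  row 3: fits
  row 4: blocked -> lock at row 3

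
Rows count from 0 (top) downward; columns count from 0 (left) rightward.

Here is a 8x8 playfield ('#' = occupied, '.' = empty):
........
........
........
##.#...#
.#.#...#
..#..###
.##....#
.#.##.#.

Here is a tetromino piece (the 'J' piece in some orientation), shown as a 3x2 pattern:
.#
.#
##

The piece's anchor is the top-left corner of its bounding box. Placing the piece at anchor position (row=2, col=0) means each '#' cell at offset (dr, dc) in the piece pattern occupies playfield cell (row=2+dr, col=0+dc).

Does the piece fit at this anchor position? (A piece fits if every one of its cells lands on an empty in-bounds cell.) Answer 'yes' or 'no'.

Check each piece cell at anchor (2, 0):
  offset (0,1) -> (2,1): empty -> OK
  offset (1,1) -> (3,1): occupied ('#') -> FAIL
  offset (2,0) -> (4,0): empty -> OK
  offset (2,1) -> (4,1): occupied ('#') -> FAIL
All cells valid: no

Answer: no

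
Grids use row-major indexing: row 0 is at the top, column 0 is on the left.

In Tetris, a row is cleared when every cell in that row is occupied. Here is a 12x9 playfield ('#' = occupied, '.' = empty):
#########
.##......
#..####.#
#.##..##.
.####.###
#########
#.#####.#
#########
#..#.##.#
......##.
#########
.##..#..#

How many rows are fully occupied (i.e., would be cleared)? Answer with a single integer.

Check each row:
  row 0: 0 empty cells -> FULL (clear)
  row 1: 7 empty cells -> not full
  row 2: 3 empty cells -> not full
  row 3: 4 empty cells -> not full
  row 4: 2 empty cells -> not full
  row 5: 0 empty cells -> FULL (clear)
  row 6: 2 empty cells -> not full
  row 7: 0 empty cells -> FULL (clear)
  row 8: 4 empty cells -> not full
  row 9: 7 empty cells -> not full
  row 10: 0 empty cells -> FULL (clear)
  row 11: 5 empty cells -> not full
Total rows cleared: 4

Answer: 4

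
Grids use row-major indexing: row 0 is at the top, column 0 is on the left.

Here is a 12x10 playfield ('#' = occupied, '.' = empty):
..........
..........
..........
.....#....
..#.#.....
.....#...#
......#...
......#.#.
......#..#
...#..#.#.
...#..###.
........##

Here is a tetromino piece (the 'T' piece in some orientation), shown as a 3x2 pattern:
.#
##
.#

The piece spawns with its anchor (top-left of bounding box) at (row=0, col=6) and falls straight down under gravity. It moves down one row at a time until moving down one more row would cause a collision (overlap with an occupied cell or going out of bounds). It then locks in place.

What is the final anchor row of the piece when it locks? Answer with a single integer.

Spawn at (row=0, col=6). Try each row:
  row 0: fits
  row 1: fits
  row 2: fits
  row 3: fits
  row 4: fits
  row 5: blocked -> lock at row 4

Answer: 4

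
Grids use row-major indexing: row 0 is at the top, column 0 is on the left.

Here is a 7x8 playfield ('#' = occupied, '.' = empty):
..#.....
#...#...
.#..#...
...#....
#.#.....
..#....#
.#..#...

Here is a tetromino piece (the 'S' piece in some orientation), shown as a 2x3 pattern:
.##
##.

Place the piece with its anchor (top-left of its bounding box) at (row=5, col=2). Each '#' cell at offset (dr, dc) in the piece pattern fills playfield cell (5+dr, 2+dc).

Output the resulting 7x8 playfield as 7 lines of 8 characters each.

Answer: ..#.....
#...#...
.#..#...
...#....
#.#.....
..###..#
.####...

Derivation:
Fill (5+0,2+1) = (5,3)
Fill (5+0,2+2) = (5,4)
Fill (5+1,2+0) = (6,2)
Fill (5+1,2+1) = (6,3)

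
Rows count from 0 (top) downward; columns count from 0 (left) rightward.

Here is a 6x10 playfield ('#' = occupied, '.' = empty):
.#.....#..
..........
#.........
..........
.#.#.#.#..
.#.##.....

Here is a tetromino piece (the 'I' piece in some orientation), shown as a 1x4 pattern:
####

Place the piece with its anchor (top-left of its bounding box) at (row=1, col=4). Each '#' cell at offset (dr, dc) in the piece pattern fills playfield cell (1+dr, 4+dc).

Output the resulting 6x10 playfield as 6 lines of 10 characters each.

Fill (1+0,4+0) = (1,4)
Fill (1+0,4+1) = (1,5)
Fill (1+0,4+2) = (1,6)
Fill (1+0,4+3) = (1,7)

Answer: .#.....#..
....####..
#.........
..........
.#.#.#.#..
.#.##.....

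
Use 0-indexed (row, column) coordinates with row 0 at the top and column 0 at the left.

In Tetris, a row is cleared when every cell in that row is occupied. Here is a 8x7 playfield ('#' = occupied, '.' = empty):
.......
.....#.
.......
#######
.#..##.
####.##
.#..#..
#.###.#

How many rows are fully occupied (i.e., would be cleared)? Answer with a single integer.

Check each row:
  row 0: 7 empty cells -> not full
  row 1: 6 empty cells -> not full
  row 2: 7 empty cells -> not full
  row 3: 0 empty cells -> FULL (clear)
  row 4: 4 empty cells -> not full
  row 5: 1 empty cell -> not full
  row 6: 5 empty cells -> not full
  row 7: 2 empty cells -> not full
Total rows cleared: 1

Answer: 1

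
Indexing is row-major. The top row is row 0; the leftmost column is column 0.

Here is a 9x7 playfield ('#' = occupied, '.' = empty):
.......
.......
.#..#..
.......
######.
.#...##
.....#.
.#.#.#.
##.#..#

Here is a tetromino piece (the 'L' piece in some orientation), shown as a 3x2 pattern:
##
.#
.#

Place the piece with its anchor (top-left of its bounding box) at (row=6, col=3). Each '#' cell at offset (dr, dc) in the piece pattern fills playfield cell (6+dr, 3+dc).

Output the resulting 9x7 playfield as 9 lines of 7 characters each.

Fill (6+0,3+0) = (6,3)
Fill (6+0,3+1) = (6,4)
Fill (6+1,3+1) = (7,4)
Fill (6+2,3+1) = (8,4)

Answer: .......
.......
.#..#..
.......
######.
.#...##
...###.
.#.###.
##.##.#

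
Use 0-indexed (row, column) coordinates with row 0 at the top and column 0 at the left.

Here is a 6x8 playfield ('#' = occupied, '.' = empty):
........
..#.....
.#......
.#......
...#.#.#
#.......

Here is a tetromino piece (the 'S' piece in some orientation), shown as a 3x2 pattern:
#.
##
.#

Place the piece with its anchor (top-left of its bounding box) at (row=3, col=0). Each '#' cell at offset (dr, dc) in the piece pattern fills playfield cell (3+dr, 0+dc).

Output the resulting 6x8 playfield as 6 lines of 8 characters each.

Fill (3+0,0+0) = (3,0)
Fill (3+1,0+0) = (4,0)
Fill (3+1,0+1) = (4,1)
Fill (3+2,0+1) = (5,1)

Answer: ........
..#.....
.#......
##......
##.#.#.#
##......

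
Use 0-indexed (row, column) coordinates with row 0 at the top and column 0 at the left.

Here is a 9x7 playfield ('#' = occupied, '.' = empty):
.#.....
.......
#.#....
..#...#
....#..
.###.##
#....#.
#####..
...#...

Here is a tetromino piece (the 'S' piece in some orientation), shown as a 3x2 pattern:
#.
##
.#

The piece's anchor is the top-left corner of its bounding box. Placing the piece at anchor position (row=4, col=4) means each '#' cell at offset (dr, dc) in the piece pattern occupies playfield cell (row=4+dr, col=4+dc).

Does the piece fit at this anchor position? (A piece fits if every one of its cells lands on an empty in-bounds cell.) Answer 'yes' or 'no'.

Check each piece cell at anchor (4, 4):
  offset (0,0) -> (4,4): occupied ('#') -> FAIL
  offset (1,0) -> (5,4): empty -> OK
  offset (1,1) -> (5,5): occupied ('#') -> FAIL
  offset (2,1) -> (6,5): occupied ('#') -> FAIL
All cells valid: no

Answer: no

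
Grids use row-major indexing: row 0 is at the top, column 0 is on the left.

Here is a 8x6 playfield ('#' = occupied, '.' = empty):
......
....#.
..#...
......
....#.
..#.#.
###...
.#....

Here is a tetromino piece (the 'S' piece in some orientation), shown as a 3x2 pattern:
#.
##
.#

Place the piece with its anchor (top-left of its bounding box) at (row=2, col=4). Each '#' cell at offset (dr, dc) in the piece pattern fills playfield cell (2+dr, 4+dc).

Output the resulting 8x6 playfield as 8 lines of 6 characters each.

Answer: ......
....#.
..#.#.
....##
....##
..#.#.
###...
.#....

Derivation:
Fill (2+0,4+0) = (2,4)
Fill (2+1,4+0) = (3,4)
Fill (2+1,4+1) = (3,5)
Fill (2+2,4+1) = (4,5)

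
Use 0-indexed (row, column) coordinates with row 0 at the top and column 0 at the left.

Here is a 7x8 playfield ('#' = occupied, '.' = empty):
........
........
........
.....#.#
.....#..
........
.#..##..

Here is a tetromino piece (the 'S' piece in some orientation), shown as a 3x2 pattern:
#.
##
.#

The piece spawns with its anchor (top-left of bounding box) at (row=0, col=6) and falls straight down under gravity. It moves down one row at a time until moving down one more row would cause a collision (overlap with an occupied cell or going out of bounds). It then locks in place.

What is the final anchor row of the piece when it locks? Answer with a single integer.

Answer: 0

Derivation:
Spawn at (row=0, col=6). Try each row:
  row 0: fits
  row 1: blocked -> lock at row 0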